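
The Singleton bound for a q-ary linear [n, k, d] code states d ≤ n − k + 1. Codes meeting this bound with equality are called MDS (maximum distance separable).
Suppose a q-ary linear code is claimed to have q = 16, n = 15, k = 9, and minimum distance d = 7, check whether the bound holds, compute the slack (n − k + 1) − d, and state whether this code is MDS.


Singleton RHS = n − k + 1 = 7, slack = 0, bound satisfied, MDS.

Singleton bound: d ≤ n − k + 1.
Here n = 15, k = 9, so n − k + 1 = 7.
Given d = 7, check d ≤ 7: YES.
Slack = (n − k + 1) − d = 0.
The code is MDS (slack = 0).
Description: the claimed parameters are [15, 9, 7]_16; such a code would be MDS (meets Singleton bound).


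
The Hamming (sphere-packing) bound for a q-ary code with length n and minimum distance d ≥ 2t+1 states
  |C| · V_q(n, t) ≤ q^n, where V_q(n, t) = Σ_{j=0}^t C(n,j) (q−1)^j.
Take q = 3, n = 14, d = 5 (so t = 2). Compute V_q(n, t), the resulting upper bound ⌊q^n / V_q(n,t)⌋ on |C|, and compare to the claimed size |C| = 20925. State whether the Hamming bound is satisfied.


V_q(n, t) = 393, q^n = 4782969, Hamming bound = 12170, |C| = 20925 > bound (violated).

Step 1: Compute V_q(n, t) = Σ_{j=0}^2 C(n, j) (q−1)^j.
  j = 0: C(14,0)·(2)^0 = 1·1 = 1.
  j = 1: C(14,1)·(2)^1 = 14·2 = 28.
  j = 2: C(14,2)·(2)^2 = 91·4 = 364.
  V_q(n, t) = 1 + 28 + 364 = 393.
Step 2: q^n = 3^14 = 4782969.
Step 3: Hamming bound ⌊q^n / V_q(n,t)⌋ = ⌊4782969/393⌋ = 12170.
Step 4: Compare |C| = 20925 to 12170: violated.
The claimed |C| lies above the Hamming bound, so no 3-ary code of length 14 with d ≥ 5 can have 20925 codewords.


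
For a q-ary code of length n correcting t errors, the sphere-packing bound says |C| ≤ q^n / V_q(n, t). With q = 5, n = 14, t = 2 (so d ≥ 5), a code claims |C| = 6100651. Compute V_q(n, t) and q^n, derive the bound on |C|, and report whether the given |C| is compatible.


V_q(n, t) = 1513, q^n = 6103515625, Hamming bound = 4034048, |C| = 6100651 > bound (violated).

Step 1: Compute V_q(n, t) = Σ_{j=0}^2 C(n, j) (q−1)^j.
  j = 0: C(14,0)·(4)^0 = 1·1 = 1.
  j = 1: C(14,1)·(4)^1 = 14·4 = 56.
  j = 2: C(14,2)·(4)^2 = 91·16 = 1456.
  V_q(n, t) = 1 + 56 + 1456 = 1513.
Step 2: q^n = 5^14 = 6103515625.
Step 3: Hamming bound ⌊q^n / V_q(n,t)⌋ = ⌊6103515625/1513⌋ = 4034048.
Step 4: Compare |C| = 6100651 to 4034048: violated.
The claimed |C| lies above the Hamming bound, so no 5-ary code of length 14 with d ≥ 5 can have 6100651 codewords.


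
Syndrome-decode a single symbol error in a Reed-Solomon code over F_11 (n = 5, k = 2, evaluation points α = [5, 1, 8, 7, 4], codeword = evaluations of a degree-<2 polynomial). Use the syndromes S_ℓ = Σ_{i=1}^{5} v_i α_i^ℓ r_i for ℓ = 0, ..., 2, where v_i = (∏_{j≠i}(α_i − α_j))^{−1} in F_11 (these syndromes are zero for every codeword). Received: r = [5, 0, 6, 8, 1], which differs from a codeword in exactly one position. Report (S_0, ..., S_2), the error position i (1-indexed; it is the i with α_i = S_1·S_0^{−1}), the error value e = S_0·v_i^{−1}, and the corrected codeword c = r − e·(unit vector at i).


S = (9, 8, 1), error at position 4, error magnitude e = 6, c = [5, 0, 6, 2, 1].

Step 1: column multipliers v_i = (∏_{j≠i}(α_i − α_j))^{−1} mod 11.
  i = 1 (α = 5): (5−1)(5−8)(5−7)(5−4) = 4·(−3)·(−2)·1 = 24 ≡ 2, so v_1 = 2^{−1} = 6 (mod 11).
  i = 2 (α = 1): (1−5)(1−8)(1−7)(1−4) = (−4)·(−7)·(−6)·(−3) = 504 ≡ 9, so v_2 = 9^{−1} = 5 (mod 11).
  i = 3 (α = 8): (8−5)(8−1)(8−7)(8−4) = 3·7·1·4 = 84 ≡ 7, so v_3 = 7^{−1} = 8 (mod 11).
  i = 4 (α = 7): (7−5)(7−1)(7−8)(7−4) = 2·6·(−1)·3 = −36 ≡ 8, so v_4 = 8^{−1} = 7 (mod 11).
  i = 5 (α = 4): (4−5)(4−1)(4−8)(4−7) = (−1)·3·(−4)·(−3) = −36 ≡ 8, so v_5 = 8^{−1} = 7 (mod 11).
  v = [6, 5, 8, 7, 7].
Step 2: syndromes of r = [5, 0, 6, 8, 1] (all sums mod 11).
  S_0 = Σ v_i r_i = 6·5 + 5·0 + 8·6 + 7·8 + 7·1 = 141 ≡ 9.
  S_1 = Σ v_i α_i r_i = 6·5·5 + 5·1·0 + 8·8·6 + 7·7·8 + 7·4·1 = 954 ≡ 8.
  α_i^2 mod 11 = [3, 1, 9, 5, 5].
  S_2 = Σ v_i α_i^2 r_i = 6·3·5 + 5·1·0 + 8·9·6 + 7·5·8 + 7·5·1 = 837 ≡ 1.
  S = (9, 8, 1) ≠ 0, so r is not a codeword (an error is present).
Step 3: locate the error. For a single error e at position i, S_ℓ = v_i·e·α_i^ℓ, so α_err = S_1/S_0.
  S_0^{−1} = 9^{−1} = 5 (mod 11), so α_err = 8·5 = 40 ≡ 7 = α_4. Error position i = 4.
  Consistency check: S_2/S_1 = 1·7 = 7 ≡ 7 = α_err ✓ (single-error assumption holds).
Step 4: error magnitude e = S_0/v_4 = S_0·∏_{j≠4}(α_4 − α_j) = 9·8 = 72 ≡ 6 (mod 11).
Step 5: correct position 4: c_4 = r_4 − e = 8 − 6 ≡ 2 (mod 11). Hence c = [5, 0, 6, 2, 1].
  Check: interpolating c through the α_i gives m(x) = 7 + 4·x (degree < 2) with m(α_i) = c_i for every i, so c is indeed a codeword.


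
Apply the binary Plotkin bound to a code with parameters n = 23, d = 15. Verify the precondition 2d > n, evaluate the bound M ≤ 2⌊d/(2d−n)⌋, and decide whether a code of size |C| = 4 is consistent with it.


Plotkin bound M ≤ 4; given |C| = 4 ≤ bound (satisfied).

Check applicability: 2d = 30, n = 23.
2d − n = 7 > 0, so Plotkin applies.
Compute d/(2d−n) = 15/7 ≈ 2.1429.
⌊d/(2d−n)⌋ = 2.
Plotkin bound: M ≤ 2·2 = 4.
Given |C| = 4, check: satisfied.
This |C| is at the Plotkin bound.


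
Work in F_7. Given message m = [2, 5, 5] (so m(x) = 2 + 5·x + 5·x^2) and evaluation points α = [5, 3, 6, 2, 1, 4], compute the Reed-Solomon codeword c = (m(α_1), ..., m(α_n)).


c = [5, 6, 2, 4, 5, 4]

Message polynomial: m(x) = 2 + 5·x + 5·x^2 (mod 7).
For each evaluation point α_i, compute m(α_i) mod 7:
  α_1 = 5: Horner steps 5 → 2 → 5, so m(5) = 5.
  α_2 = 3: Horner steps 5 → 6 → 6, so m(3) = 6.
  α_3 = 6: Horner steps 5 → 0 → 2, so m(6) = 2.
  α_4 = 2: Horner steps 5 → 1 → 4, so m(2) = 4.
  α_5 = 1: Horner steps 5 → 3 → 5, so m(1) = 5.
  α_6 = 4: Horner steps 5 → 4 → 4, so m(4) = 4.
Codeword c = [5, 6, 2, 4, 5, 4] ∈ F_7^6.


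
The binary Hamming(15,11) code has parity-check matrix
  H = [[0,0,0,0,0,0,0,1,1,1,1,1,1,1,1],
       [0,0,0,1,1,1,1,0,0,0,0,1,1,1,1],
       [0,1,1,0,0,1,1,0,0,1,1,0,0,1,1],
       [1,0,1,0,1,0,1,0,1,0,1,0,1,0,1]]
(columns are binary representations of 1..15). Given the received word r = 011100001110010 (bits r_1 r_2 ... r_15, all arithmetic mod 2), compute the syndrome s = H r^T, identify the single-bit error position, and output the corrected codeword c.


s = (0, 0, 1, 1)^T, error position = 3, corrected codeword c = 010100001110010

Compute s = H r^T mod 2 one row at a time:
  s_1 = 0 + 1 + 1 + 1 + 0 + 0 + 1 + 0 = 4 ≡ 0 (mod 2).
  s_2 = 1 + 0 + 0 + 0 + 0 + 0 + 1 + 0 = 2 ≡ 0 (mod 2).
  s_3 = 1 + 1 + 0 + 0 + 1 + 1 + 1 + 0 = 5 ≡ 1 (mod 2).
  s_4 = 0 + 1 + 0 + 0 + 1 + 1 + 0 + 0 = 3 ≡ 1 (mod 2).
s = (0, 0, 1, 1)^T — this equals column 3 of H (binary 0011), so error is at position 3.
Correct: flip bit 3 of r = 011100001110010 to get c = 010100001110010.


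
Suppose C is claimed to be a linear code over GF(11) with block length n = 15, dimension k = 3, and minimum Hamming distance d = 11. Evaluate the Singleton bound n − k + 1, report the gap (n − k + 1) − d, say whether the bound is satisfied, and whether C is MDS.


Singleton RHS = n − k + 1 = 13, slack = 2, bound satisfied, not MDS.

Singleton bound: d ≤ n − k + 1.
Here n = 15, k = 3, so n − k + 1 = 13.
Given d = 11, check d ≤ 13: YES.
Slack = (n − k + 1) − d = 2.
The code is NOT MDS (slack = 2 > 0).
Description: the claimed parameters are [15, 3, 11]_11; such a code would be non-MDS.


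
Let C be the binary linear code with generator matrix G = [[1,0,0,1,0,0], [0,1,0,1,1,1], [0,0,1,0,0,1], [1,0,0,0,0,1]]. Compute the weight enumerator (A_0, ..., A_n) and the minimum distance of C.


Weight distribution: A_0 = 1, A_2 = 7, A_4 = 7, A_6 = 1. Minimum distance d = 2.

Enumerate all 2^4 = 16 messages m ∈ F_2^4.
For each, compute codeword c = mG in F_2^6, then tally its weight.
  m = 0000 → c = 000000, weight = 0.
  m = 1000 → c = 100100, weight = 2.
  m = 0100 → c = 010111, weight = 4.
  m = 1100 → c = 110011, weight = 4.
  m = 0010 → c = 001001, weight = 2.
  m = 1010 → c = 101101, weight = 4.
  m = 0110 → c = 011110, weight = 4.
  m = 1110 → c = 111010, weight = 4.
  m = 0001 → c = 100001, weight = 2.
  m = 1001 → c = 000101, weight = 2.
  m = 0101 → c = 110110, weight = 4.
  m = 1101 → c = 010010, weight = 2.
  m = 0011 → c = 101000, weight = 2.
  m = 1011 → c = 001100, weight = 2.
  m = 0111 → c = 111111, weight = 6.
  m = 1111 → c = 011011, weight = 4.
Tally weights:
  weight 0: 1 codewords.
  weight 2: 7 codewords.
  weight 4: 7 codewords.
  weight 6: 1 codewords.
Minimum distance d = smallest w > 0 with A_w > 0 = 2.
Sanity: Σ A_w = 16 = 2^4 = 16 ✓.


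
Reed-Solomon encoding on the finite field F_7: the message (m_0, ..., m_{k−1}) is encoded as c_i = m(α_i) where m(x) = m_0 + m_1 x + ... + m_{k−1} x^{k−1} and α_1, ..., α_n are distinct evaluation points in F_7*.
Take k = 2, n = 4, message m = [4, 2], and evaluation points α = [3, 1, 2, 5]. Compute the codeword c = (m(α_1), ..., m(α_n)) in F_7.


c = [3, 6, 1, 0]

Message polynomial: m(x) = 4 + 2·x (mod 7).
For each evaluation point α_i, compute m(α_i) mod 7:
  α_1 = 3: Horner steps 2 → 3, so m(3) = 3.
  α_2 = 1: Horner steps 2 → 6, so m(1) = 6.
  α_3 = 2: Horner steps 2 → 1, so m(2) = 1.
  α_4 = 5: Horner steps 2 → 0, so m(5) = 0.
Codeword c = [3, 6, 1, 0] ∈ F_7^4.


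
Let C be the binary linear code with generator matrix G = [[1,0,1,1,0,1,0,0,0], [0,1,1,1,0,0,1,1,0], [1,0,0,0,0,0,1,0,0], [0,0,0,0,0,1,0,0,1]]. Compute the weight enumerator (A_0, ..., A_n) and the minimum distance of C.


Weight distribution: A_0 = 1, A_2 = 2, A_3 = 2, A_4 = 5, A_5 = 4, A_7 = 2. Minimum distance d = 2.

Enumerate all 2^4 = 16 messages m ∈ F_2^4.
For each, compute codeword c = mG in F_2^9, then tally its weight.
  m = 0000 → c = 000000000, weight = 0.
  m = 1000 → c = 101101000, weight = 4.
  m = 0100 → c = 011100110, weight = 5.
  m = 1100 → c = 110001110, weight = 5.
  m = 0010 → c = 100000100, weight = 2.
  m = 1010 → c = 001101100, weight = 4.
  m = 0110 → c = 111100010, weight = 5.
  m = 1110 → c = 010001010, weight = 3.
  m = 0001 → c = 000001001, weight = 2.
  m = 1001 → c = 101100001, weight = 4.
  m = 0101 → c = 011101111, weight = 7.
  m = 1101 → c = 110000111, weight = 5.
  m = 0011 → c = 100001101, weight = 4.
  m = 1011 → c = 001100101, weight = 4.
  m = 0111 → c = 111101011, weight = 7.
  m = 1111 → c = 010000011, weight = 3.
Tally weights:
  weight 0: 1 codewords.
  weight 2: 2 codewords.
  weight 3: 2 codewords.
  weight 4: 5 codewords.
  weight 5: 4 codewords.
  weight 7: 2 codewords.
Minimum distance d = smallest w > 0 with A_w > 0 = 2.
Sanity: Σ A_w = 16 = 2^4 = 16 ✓.


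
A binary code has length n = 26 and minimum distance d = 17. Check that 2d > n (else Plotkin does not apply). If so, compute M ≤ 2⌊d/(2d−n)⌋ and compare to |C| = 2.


Plotkin bound M ≤ 4; given |C| = 2 ≤ bound (satisfied).

Check applicability: 2d = 34, n = 26.
2d − n = 8 > 0, so Plotkin applies.
Compute d/(2d−n) = 17/8 ≈ 2.1250.
⌊d/(2d−n)⌋ = 2.
Plotkin bound: M ≤ 2·2 = 4.
Given |C| = 2, check: satisfied.
This |C| is below the Plotkin bound.


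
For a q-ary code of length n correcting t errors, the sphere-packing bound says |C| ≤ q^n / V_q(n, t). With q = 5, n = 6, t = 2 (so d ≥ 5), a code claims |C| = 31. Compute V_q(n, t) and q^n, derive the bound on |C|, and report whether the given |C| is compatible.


V_q(n, t) = 265, q^n = 15625, Hamming bound = 58, |C| = 31 ≤ bound (satisfied).

Step 1: Compute V_q(n, t) = Σ_{j=0}^2 C(n, j) (q−1)^j.
  j = 0: C(6,0)·(4)^0 = 1·1 = 1.
  j = 1: C(6,1)·(4)^1 = 6·4 = 24.
  j = 2: C(6,2)·(4)^2 = 15·16 = 240.
  V_q(n, t) = 1 + 24 + 240 = 265.
Step 2: q^n = 5^6 = 15625.
Step 3: Hamming bound ⌊q^n / V_q(n,t)⌋ = ⌊15625/265⌋ = 58.
Step 4: Compare |C| = 31 to 58: satisfied.
The claimed |C| lies below the Hamming bound.


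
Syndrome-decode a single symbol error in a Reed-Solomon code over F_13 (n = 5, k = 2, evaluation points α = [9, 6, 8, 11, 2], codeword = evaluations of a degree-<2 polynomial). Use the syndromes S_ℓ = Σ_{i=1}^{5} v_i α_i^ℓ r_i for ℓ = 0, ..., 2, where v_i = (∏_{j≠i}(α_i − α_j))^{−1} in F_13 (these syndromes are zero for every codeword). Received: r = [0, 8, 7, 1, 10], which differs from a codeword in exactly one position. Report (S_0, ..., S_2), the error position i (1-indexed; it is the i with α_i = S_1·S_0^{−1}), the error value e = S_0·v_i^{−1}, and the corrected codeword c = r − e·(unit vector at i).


S = (8, 10, 6), error at position 4, error magnitude e = 2, c = [0, 8, 7, 12, 10].

Step 1: column multipliers v_i = (∏_{j≠i}(α_i − α_j))^{−1} mod 13.
  i = 1 (α = 9): (9−6)(9−8)(9−11)(9−2) = 3·1·(−2)·7 = −42 ≡ 10, so v_1 = 10^{−1} = 4 (mod 13).
  i = 2 (α = 6): (6−9)(6−8)(6−11)(6−2) = (−3)·(−2)·(−5)·4 = −120 ≡ 10, so v_2 = 10^{−1} = 4 (mod 13).
  i = 3 (α = 8): (8−9)(8−6)(8−11)(8−2) = (−1)·2·(−3)·6 = 36 ≡ 10, so v_3 = 10^{−1} = 4 (mod 13).
  i = 4 (α = 11): (11−9)(11−6)(11−8)(11−2) = 2·5·3·9 = 270 ≡ 10, so v_4 = 10^{−1} = 4 (mod 13).
  i = 5 (α = 2): (2−9)(2−6)(2−8)(2−11) = (−7)·(−4)·(−6)·(−9) = 1512 ≡ 4, so v_5 = 4^{−1} = 10 (mod 13).
  v = [4, 4, 4, 4, 10].
Step 2: syndromes of r = [0, 8, 7, 1, 10] (all sums mod 13).
  S_0 = Σ v_i r_i = 4·0 + 4·8 + 4·7 + 4·1 + 10·10 = 164 ≡ 8.
  S_1 = Σ v_i α_i r_i = 4·9·0 + 4·6·8 + 4·8·7 + 4·11·1 + 10·2·10 = 660 ≡ 10.
  α_i^2 mod 13 = [3, 10, 12, 4, 4].
  S_2 = Σ v_i α_i^2 r_i = 4·3·0 + 4·10·8 + 4·12·7 + 4·4·1 + 10·4·10 = 1072 ≡ 6.
  S = (8, 10, 6) ≠ 0, so r is not a codeword (an error is present).
Step 3: locate the error. For a single error e at position i, S_ℓ = v_i·e·α_i^ℓ, so α_err = S_1/S_0.
  S_0^{−1} = 8^{−1} = 5 (mod 13), so α_err = 10·5 = 50 ≡ 11 = α_4. Error position i = 4.
  Consistency check: S_2/S_1 = 6·4 = 24 ≡ 11 = α_err ✓ (single-error assumption holds).
Step 4: error magnitude e = S_0/v_4 = S_0·∏_{j≠4}(α_4 − α_j) = 8·10 = 80 ≡ 2 (mod 13).
Step 5: correct position 4: c_4 = r_4 − e = 1 − 2 ≡ 12 (mod 13). Hence c = [0, 8, 7, 12, 10].
  Check: interpolating c through the α_i gives m(x) = 11 + 6·x (degree < 2) with m(α_i) = c_i for every i, so c is indeed a codeword.


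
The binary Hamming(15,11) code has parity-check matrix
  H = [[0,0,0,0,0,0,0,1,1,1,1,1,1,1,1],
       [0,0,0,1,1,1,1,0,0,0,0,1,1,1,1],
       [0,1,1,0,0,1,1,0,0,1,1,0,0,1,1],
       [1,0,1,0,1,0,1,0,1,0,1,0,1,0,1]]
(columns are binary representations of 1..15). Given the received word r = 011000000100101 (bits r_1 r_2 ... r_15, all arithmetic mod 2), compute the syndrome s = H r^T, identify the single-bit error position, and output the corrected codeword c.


s = (1, 0, 0, 1)^T, error position = 9, corrected codeword c = 011000001100101

Compute s = H r^T mod 2 one row at a time:
  s_1 = 0 + 0 + 1 + 0 + 0 + 1 + 0 + 1 = 3 ≡ 1 (mod 2).
  s_2 = 0 + 0 + 0 + 0 + 0 + 1 + 0 + 1 = 2 ≡ 0 (mod 2).
  s_3 = 1 + 1 + 0 + 0 + 1 + 0 + 0 + 1 = 4 ≡ 0 (mod 2).
  s_4 = 0 + 1 + 0 + 0 + 0 + 0 + 1 + 1 = 3 ≡ 1 (mod 2).
s = (1, 0, 0, 1)^T — this equals column 9 of H (binary 1001), so error is at position 9.
Correct: flip bit 9 of r = 011000000100101 to get c = 011000001100101.


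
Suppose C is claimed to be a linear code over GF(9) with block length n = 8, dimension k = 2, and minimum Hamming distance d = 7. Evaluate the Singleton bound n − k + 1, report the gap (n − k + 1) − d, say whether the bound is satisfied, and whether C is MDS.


Singleton RHS = n − k + 1 = 7, slack = 0, bound satisfied, MDS.

Singleton bound: d ≤ n − k + 1.
Here n = 8, k = 2, so n − k + 1 = 7.
Given d = 7, check d ≤ 7: YES.
Slack = (n − k + 1) − d = 0.
The code is MDS (slack = 0).
Description: the claimed parameters are [8, 2, 7]_9; such a code would be MDS (meets Singleton bound).


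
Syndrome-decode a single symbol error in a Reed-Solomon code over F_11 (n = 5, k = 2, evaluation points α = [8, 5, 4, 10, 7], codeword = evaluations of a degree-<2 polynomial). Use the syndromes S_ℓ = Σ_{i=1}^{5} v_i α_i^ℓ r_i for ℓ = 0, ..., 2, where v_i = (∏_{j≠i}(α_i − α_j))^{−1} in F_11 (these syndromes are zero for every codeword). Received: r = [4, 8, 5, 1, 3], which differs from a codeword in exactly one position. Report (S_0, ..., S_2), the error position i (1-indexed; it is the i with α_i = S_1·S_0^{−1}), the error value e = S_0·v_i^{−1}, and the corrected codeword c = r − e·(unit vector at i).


S = (1, 8, 9), error at position 1, error magnitude e = 9, c = [6, 8, 5, 1, 3].

Step 1: column multipliers v_i = (∏_{j≠i}(α_i − α_j))^{−1} mod 11.
  i = 1 (α = 8): (8−5)(8−4)(8−10)(8−7) = 3·4·(−2)·1 = −24 ≡ 9, so v_1 = 9^{−1} = 5 (mod 11).
  i = 2 (α = 5): (5−8)(5−4)(5−10)(5−7) = (−3)·1·(−5)·(−2) = −30 ≡ 3, so v_2 = 3^{−1} = 4 (mod 11).
  i = 3 (α = 4): (4−8)(4−5)(4−10)(4−7) = (−4)·(−1)·(−6)·(−3) = 72 ≡ 6, so v_3 = 6^{−1} = 2 (mod 11).
  i = 4 (α = 10): (10−8)(10−5)(10−4)(10−7) = 2·5·6·3 = 180 ≡ 4, so v_4 = 4^{−1} = 3 (mod 11).
  i = 5 (α = 7): (7−8)(7−5)(7−4)(7−10) = (−1)·2·3·(−3) = 18 ≡ 7, so v_5 = 7^{−1} = 8 (mod 11).
  v = [5, 4, 2, 3, 8].
Step 2: syndromes of r = [4, 8, 5, 1, 3] (all sums mod 11).
  S_0 = Σ v_i r_i = 5·4 + 4·8 + 2·5 + 3·1 + 8·3 = 89 ≡ 1.
  S_1 = Σ v_i α_i r_i = 5·8·4 + 4·5·8 + 2·4·5 + 3·10·1 + 8·7·3 = 558 ≡ 8.
  α_i^2 mod 11 = [9, 3, 5, 1, 5].
  S_2 = Σ v_i α_i^2 r_i = 5·9·4 + 4·3·8 + 2·5·5 + 3·1·1 + 8·5·3 = 449 ≡ 9.
  S = (1, 8, 9) ≠ 0, so r is not a codeword (an error is present).
Step 3: locate the error. For a single error e at position i, S_ℓ = v_i·e·α_i^ℓ, so α_err = S_1/S_0.
  S_0^{−1} = 1^{−1} = 1 (mod 11), so α_err = 8·1 = 8 ≡ 8 = α_1. Error position i = 1.
  Consistency check: S_2/S_1 = 9·7 = 63 ≡ 8 = α_err ✓ (single-error assumption holds).
Step 4: error magnitude e = S_0/v_1 = S_0·∏_{j≠1}(α_1 − α_j) = 1·9 = 9 ≡ 9 (mod 11).
Step 5: correct position 1: c_1 = r_1 − e = 4 − 9 ≡ 6 (mod 11). Hence c = [6, 8, 5, 1, 3].
  Check: interpolating c through the α_i gives m(x) = 4 + 3·x (degree < 2) with m(α_i) = c_i for every i, so c is indeed a codeword.


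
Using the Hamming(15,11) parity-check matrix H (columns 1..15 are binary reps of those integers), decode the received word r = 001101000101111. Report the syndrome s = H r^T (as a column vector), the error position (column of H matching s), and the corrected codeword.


s = (1, 0, 1, 1)^T, error position = 11, corrected codeword c = 001101000111111

Compute s = H r^T mod 2 one row at a time:
  s_1 = 0 + 0 + 1 + 0 + 1 + 1 + 1 + 1 = 5 ≡ 1 (mod 2).
  s_2 = 1 + 0 + 1 + 0 + 1 + 1 + 1 + 1 = 6 ≡ 0 (mod 2).
  s_3 = 0 + 1 + 1 + 0 + 1 + 0 + 1 + 1 = 5 ≡ 1 (mod 2).
  s_4 = 0 + 1 + 0 + 0 + 0 + 0 + 1 + 1 = 3 ≡ 1 (mod 2).
s = (1, 0, 1, 1)^T — this equals column 11 of H (binary 1011), so error is at position 11.
Correct: flip bit 11 of r = 001101000101111 to get c = 001101000111111.


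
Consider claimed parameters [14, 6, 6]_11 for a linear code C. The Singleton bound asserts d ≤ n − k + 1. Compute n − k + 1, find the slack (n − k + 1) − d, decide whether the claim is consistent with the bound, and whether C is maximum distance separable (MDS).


Singleton RHS = n − k + 1 = 9, slack = 3, bound satisfied, not MDS.

Singleton bound: d ≤ n − k + 1.
Here n = 14, k = 6, so n − k + 1 = 9.
Given d = 6, check d ≤ 9: YES.
Slack = (n − k + 1) − d = 3.
The code is NOT MDS (slack = 3 > 0).
Description: the claimed parameters are [14, 6, 6]_11; such a code would be non-MDS.


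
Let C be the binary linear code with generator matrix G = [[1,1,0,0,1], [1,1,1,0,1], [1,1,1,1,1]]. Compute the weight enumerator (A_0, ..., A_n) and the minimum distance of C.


Weight distribution: A_0 = 1, A_1 = 2, A_2 = 1, A_3 = 1, A_4 = 2, A_5 = 1. Minimum distance d = 1.

Enumerate all 2^3 = 8 messages m ∈ F_2^3.
For each, compute codeword c = mG in F_2^5, then tally its weight.
  m = 000 → c = 00000, weight = 0.
  m = 100 → c = 11001, weight = 3.
  m = 010 → c = 11101, weight = 4.
  m = 110 → c = 00100, weight = 1.
  m = 001 → c = 11111, weight = 5.
  m = 101 → c = 00110, weight = 2.
  m = 011 → c = 00010, weight = 1.
  m = 111 → c = 11011, weight = 4.
Tally weights:
  weight 0: 1 codewords.
  weight 1: 2 codewords.
  weight 2: 1 codewords.
  weight 3: 1 codewords.
  weight 4: 2 codewords.
  weight 5: 1 codewords.
Minimum distance d = smallest w > 0 with A_w > 0 = 1.
Sanity: Σ A_w = 8 = 2^3 = 8 ✓.


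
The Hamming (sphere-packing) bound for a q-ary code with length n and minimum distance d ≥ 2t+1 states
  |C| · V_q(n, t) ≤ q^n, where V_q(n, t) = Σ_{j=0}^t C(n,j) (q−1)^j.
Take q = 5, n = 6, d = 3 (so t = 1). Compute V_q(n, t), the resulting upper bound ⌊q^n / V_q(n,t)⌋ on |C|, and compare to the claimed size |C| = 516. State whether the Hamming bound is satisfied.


V_q(n, t) = 25, q^n = 15625, Hamming bound = 625, |C| = 516 ≤ bound (satisfied).

Step 1: Compute V_q(n, t) = Σ_{j=0}^1 C(n, j) (q−1)^j.
  j = 0: C(6,0)·(4)^0 = 1·1 = 1.
  j = 1: C(6,1)·(4)^1 = 6·4 = 24.
  V_q(n, t) = 1 + 24 = 25.
Step 2: q^n = 5^6 = 15625.
Step 3: Hamming bound ⌊q^n / V_q(n,t)⌋ = ⌊15625/25⌋ = 625.
Step 4: Compare |C| = 516 to 625: satisfied.
The claimed |C| lies below the Hamming bound.


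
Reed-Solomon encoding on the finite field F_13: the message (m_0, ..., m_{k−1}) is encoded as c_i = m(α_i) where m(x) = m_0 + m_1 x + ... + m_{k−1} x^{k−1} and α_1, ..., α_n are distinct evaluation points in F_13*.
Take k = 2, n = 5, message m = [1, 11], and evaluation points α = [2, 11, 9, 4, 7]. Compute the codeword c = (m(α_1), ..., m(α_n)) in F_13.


c = [10, 5, 9, 6, 0]

Message polynomial: m(x) = 1 + 11·x (mod 13).
For each evaluation point α_i, compute m(α_i) mod 13:
  α_1 = 2: Horner steps 11 → 10, so m(2) = 10.
  α_2 = 11: Horner steps 11 → 5, so m(11) = 5.
  α_3 = 9: Horner steps 11 → 9, so m(9) = 9.
  α_4 = 4: Horner steps 11 → 6, so m(4) = 6.
  α_5 = 7: Horner steps 11 → 0, so m(7) = 0.
Codeword c = [10, 5, 9, 6, 0] ∈ F_13^5.


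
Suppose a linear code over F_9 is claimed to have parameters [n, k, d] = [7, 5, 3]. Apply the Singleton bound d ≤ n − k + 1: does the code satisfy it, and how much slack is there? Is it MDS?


Singleton RHS = n − k + 1 = 3, slack = 0, bound satisfied, MDS.

Singleton bound: d ≤ n − k + 1.
Here n = 7, k = 5, so n − k + 1 = 3.
Given d = 3, check d ≤ 3: YES.
Slack = (n − k + 1) − d = 0.
The code is MDS (slack = 0).
Description: the claimed parameters are [7, 5, 3]_9; such a code would be MDS (meets Singleton bound).


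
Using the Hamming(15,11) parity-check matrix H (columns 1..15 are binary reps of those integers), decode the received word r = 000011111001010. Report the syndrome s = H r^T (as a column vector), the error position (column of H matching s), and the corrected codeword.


s = (0, 1, 1, 1)^T, error position = 7, corrected codeword c = 000011011001010

Compute s = H r^T mod 2 one row at a time:
  s_1 = 1 + 1 + 0 + 0 + 1 + 0 + 1 + 0 = 4 ≡ 0 (mod 2).
  s_2 = 0 + 1 + 1 + 1 + 1 + 0 + 1 + 0 = 5 ≡ 1 (mod 2).
  s_3 = 0 + 0 + 1 + 1 + 0 + 0 + 1 + 0 = 3 ≡ 1 (mod 2).
  s_4 = 0 + 0 + 1 + 1 + 1 + 0 + 0 + 0 = 3 ≡ 1 (mod 2).
s = (0, 1, 1, 1)^T — this equals column 7 of H (binary 0111), so error is at position 7.
Correct: flip bit 7 of r = 000011111001010 to get c = 000011011001010.


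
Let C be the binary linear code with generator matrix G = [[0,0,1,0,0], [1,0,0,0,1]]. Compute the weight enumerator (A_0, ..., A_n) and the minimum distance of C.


Weight distribution: A_0 = 1, A_1 = 1, A_2 = 1, A_3 = 1. Minimum distance d = 1.

Enumerate all 2^2 = 4 messages m ∈ F_2^2.
For each, compute codeword c = mG in F_2^5, then tally its weight.
  m = 00 → c = 00000, weight = 0.
  m = 10 → c = 00100, weight = 1.
  m = 01 → c = 10001, weight = 2.
  m = 11 → c = 10101, weight = 3.
Tally weights:
  weight 0: 1 codewords.
  weight 1: 1 codewords.
  weight 2: 1 codewords.
  weight 3: 1 codewords.
Minimum distance d = smallest w > 0 with A_w > 0 = 1.
Sanity: Σ A_w = 4 = 2^2 = 4 ✓.


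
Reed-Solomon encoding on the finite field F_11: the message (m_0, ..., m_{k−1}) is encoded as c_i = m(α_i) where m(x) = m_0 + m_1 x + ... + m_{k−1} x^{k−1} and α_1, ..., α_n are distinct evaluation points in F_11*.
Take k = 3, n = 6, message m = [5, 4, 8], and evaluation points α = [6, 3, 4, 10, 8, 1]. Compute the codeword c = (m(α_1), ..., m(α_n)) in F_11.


c = [9, 1, 6, 9, 10, 6]

Message polynomial: m(x) = 5 + 4·x + 8·x^2 (mod 11).
For each evaluation point α_i, compute m(α_i) mod 11:
  α_1 = 6: Horner steps 8 → 8 → 9, so m(6) = 9.
  α_2 = 3: Horner steps 8 → 6 → 1, so m(3) = 1.
  α_3 = 4: Horner steps 8 → 3 → 6, so m(4) = 6.
  α_4 = 10: Horner steps 8 → 7 → 9, so m(10) = 9.
  α_5 = 8: Horner steps 8 → 2 → 10, so m(8) = 10.
  α_6 = 1: Horner steps 8 → 1 → 6, so m(1) = 6.
Codeword c = [9, 1, 6, 9, 10, 6] ∈ F_11^6.


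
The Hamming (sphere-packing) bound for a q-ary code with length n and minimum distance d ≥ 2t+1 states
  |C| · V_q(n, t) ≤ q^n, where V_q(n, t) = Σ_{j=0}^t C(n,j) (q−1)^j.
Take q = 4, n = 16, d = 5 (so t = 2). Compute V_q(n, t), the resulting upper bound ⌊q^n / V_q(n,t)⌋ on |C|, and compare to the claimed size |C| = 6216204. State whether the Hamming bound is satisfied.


V_q(n, t) = 1129, q^n = 4294967296, Hamming bound = 3804222, |C| = 6216204 > bound (violated).

Step 1: Compute V_q(n, t) = Σ_{j=0}^2 C(n, j) (q−1)^j.
  j = 0: C(16,0)·(3)^0 = 1·1 = 1.
  j = 1: C(16,1)·(3)^1 = 16·3 = 48.
  j = 2: C(16,2)·(3)^2 = 120·9 = 1080.
  V_q(n, t) = 1 + 48 + 1080 = 1129.
Step 2: q^n = 4^16 = 4294967296.
Step 3: Hamming bound ⌊q^n / V_q(n,t)⌋ = ⌊4294967296/1129⌋ = 3804222.
Step 4: Compare |C| = 6216204 to 3804222: violated.
The claimed |C| lies above the Hamming bound, so no 4-ary code of length 16 with d ≥ 5 can have 6216204 codewords.


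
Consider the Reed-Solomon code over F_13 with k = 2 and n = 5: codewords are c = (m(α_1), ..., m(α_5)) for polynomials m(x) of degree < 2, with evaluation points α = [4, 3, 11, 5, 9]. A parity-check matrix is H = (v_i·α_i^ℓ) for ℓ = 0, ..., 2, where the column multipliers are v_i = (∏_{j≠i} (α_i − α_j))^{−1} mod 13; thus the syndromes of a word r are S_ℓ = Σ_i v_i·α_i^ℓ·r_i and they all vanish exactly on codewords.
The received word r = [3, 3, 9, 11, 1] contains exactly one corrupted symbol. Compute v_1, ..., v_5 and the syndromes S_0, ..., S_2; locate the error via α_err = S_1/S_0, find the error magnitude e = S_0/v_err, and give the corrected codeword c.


S = (12, 9, 10), error at position 1, error magnitude e = 9, c = [7, 3, 9, 11, 1].

Step 1: column multipliers v_i = (∏_{j≠i}(α_i − α_j))^{−1} mod 13.
  i = 1 (α = 4): (4−3)(4−11)(4−5)(4−9) = 1·(−7)·(−1)·(−5) = −35 ≡ 4, so v_1 = 4^{−1} = 10 (mod 13).
  i = 2 (α = 3): (3−4)(3−11)(3−5)(3−9) = (−1)·(−8)·(−2)·(−6) = 96 ≡ 5, so v_2 = 5^{−1} = 8 (mod 13).
  i = 3 (α = 11): (11−4)(11−3)(11−5)(11−9) = 7·8·6·2 = 672 ≡ 9, so v_3 = 9^{−1} = 3 (mod 13).
  i = 4 (α = 5): (5−4)(5−3)(5−11)(5−9) = 1·2·(−6)·(−4) = 48 ≡ 9, so v_4 = 9^{−1} = 3 (mod 13).
  i = 5 (α = 9): (9−4)(9−3)(9−11)(9−5) = 5·6·(−2)·4 = −240 ≡ 7, so v_5 = 7^{−1} = 2 (mod 13).
  v = [10, 8, 3, 3, 2].
Step 2: syndromes of r = [3, 3, 9, 11, 1] (all sums mod 13).
  S_0 = Σ v_i r_i = 10·3 + 8·3 + 3·9 + 3·11 + 2·1 = 116 ≡ 12.
  S_1 = Σ v_i α_i r_i = 10·4·3 + 8·3·3 + 3·11·9 + 3·5·11 + 2·9·1 = 672 ≡ 9.
  α_i^2 mod 13 = [3, 9, 4, 12, 3].
  S_2 = Σ v_i α_i^2 r_i = 10·3·3 + 8·9·3 + 3·4·9 + 3·12·11 + 2·3·1 = 816 ≡ 10.
  S = (12, 9, 10) ≠ 0, so r is not a codeword (an error is present).
Step 3: locate the error. For a single error e at position i, S_ℓ = v_i·e·α_i^ℓ, so α_err = S_1/S_0.
  S_0^{−1} = 12^{−1} = 12 (mod 13), so α_err = 9·12 = 108 ≡ 4 = α_1. Error position i = 1.
  Consistency check: S_2/S_1 = 10·3 = 30 ≡ 4 = α_err ✓ (single-error assumption holds).
Step 4: error magnitude e = S_0/v_1 = S_0·∏_{j≠1}(α_1 − α_j) = 12·4 = 48 ≡ 9 (mod 13).
Step 5: correct position 1: c_1 = r_1 − e = 3 − 9 ≡ 7 (mod 13). Hence c = [7, 3, 9, 11, 1].
  Check: interpolating c through the α_i gives m(x) = 4 + 4·x (degree < 2) with m(α_i) = c_i for every i, so c is indeed a codeword.


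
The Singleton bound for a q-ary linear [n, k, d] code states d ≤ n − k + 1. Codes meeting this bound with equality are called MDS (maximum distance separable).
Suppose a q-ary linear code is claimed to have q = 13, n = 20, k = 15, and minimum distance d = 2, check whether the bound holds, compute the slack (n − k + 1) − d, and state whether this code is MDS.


Singleton RHS = n − k + 1 = 6, slack = 4, bound satisfied, not MDS.

Singleton bound: d ≤ n − k + 1.
Here n = 20, k = 15, so n − k + 1 = 6.
Given d = 2, check d ≤ 6: YES.
Slack = (n − k + 1) − d = 4.
The code is NOT MDS (slack = 4 > 0).
Description: the claimed parameters are [20, 15, 2]_13; such a code would be non-MDS.


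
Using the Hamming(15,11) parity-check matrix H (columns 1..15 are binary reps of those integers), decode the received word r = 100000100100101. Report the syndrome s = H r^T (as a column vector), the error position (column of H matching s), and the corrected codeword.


s = (1, 1, 1, 0)^T, error position = 14, corrected codeword c = 100000100100111

Compute s = H r^T mod 2 one row at a time:
  s_1 = 0 + 0 + 1 + 0 + 0 + 1 + 0 + 1 = 3 ≡ 1 (mod 2).
  s_2 = 0 + 0 + 0 + 1 + 0 + 1 + 0 + 1 = 3 ≡ 1 (mod 2).
  s_3 = 0 + 0 + 0 + 1 + 1 + 0 + 0 + 1 = 3 ≡ 1 (mod 2).
  s_4 = 1 + 0 + 0 + 1 + 0 + 0 + 1 + 1 = 4 ≡ 0 (mod 2).
s = (1, 1, 1, 0)^T — this equals column 14 of H (binary 1110), so error is at position 14.
Correct: flip bit 14 of r = 100000100100101 to get c = 100000100100111.


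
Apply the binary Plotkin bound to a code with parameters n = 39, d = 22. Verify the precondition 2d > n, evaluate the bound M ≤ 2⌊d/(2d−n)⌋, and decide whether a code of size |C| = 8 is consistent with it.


Plotkin bound M ≤ 8; given |C| = 8 ≤ bound (satisfied).

Check applicability: 2d = 44, n = 39.
2d − n = 5 > 0, so Plotkin applies.
Compute d/(2d−n) = 22/5 ≈ 4.4000.
⌊d/(2d−n)⌋ = 4.
Plotkin bound: M ≤ 2·4 = 8.
Given |C| = 8, check: satisfied.
This |C| is at the Plotkin bound.


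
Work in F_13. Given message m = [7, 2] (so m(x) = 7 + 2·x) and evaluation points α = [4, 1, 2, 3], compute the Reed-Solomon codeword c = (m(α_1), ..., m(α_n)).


c = [2, 9, 11, 0]

Message polynomial: m(x) = 7 + 2·x (mod 13).
For each evaluation point α_i, compute m(α_i) mod 13:
  α_1 = 4: Horner steps 2 → 2, so m(4) = 2.
  α_2 = 1: Horner steps 2 → 9, so m(1) = 9.
  α_3 = 2: Horner steps 2 → 11, so m(2) = 11.
  α_4 = 3: Horner steps 2 → 0, so m(3) = 0.
Codeword c = [2, 9, 11, 0] ∈ F_13^4.


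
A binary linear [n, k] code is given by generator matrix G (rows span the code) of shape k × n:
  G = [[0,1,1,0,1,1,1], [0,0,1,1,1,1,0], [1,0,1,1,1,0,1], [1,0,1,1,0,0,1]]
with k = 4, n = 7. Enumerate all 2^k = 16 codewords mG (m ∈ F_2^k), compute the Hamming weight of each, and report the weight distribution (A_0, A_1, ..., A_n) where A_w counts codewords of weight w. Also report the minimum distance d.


Weight distribution: A_0 = 1, A_1 = 1, A_3 = 4, A_4 = 7, A_5 = 3. Minimum distance d = 1.

Enumerate all 2^4 = 16 messages m ∈ F_2^4.
For each, compute codeword c = mG in F_2^7, then tally its weight.
  m = 0000 → c = 0000000, weight = 0.
  m = 1000 → c = 0110111, weight = 5.
  m = 0100 → c = 0011110, weight = 4.
  m = 1100 → c = 0101001, weight = 3.
  m = 0010 → c = 1011101, weight = 5.
  m = 1010 → c = 1101010, weight = 4.
  m = 0110 → c = 1000011, weight = 3.
  m = 1110 → c = 1110100, weight = 4.
  m = 0001 → c = 1011001, weight = 4.
  m = 1001 → c = 1101110, weight = 5.
  m = 0101 → c = 1000111, weight = 4.
  m = 1101 → c = 1110000, weight = 3.
  m = 0011 → c = 0000100, weight = 1.
  m = 1011 → c = 0110011, weight = 4.
  m = 0111 → c = 0011010, weight = 3.
  m = 1111 → c = 0101101, weight = 4.
Tally weights:
  weight 0: 1 codewords.
  weight 1: 1 codewords.
  weight 3: 4 codewords.
  weight 4: 7 codewords.
  weight 5: 3 codewords.
Minimum distance d = smallest w > 0 with A_w > 0 = 1.
Sanity: Σ A_w = 16 = 2^4 = 16 ✓.


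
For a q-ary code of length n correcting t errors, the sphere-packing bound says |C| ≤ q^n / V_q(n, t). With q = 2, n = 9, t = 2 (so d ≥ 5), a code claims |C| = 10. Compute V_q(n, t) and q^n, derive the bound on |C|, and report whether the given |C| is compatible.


V_q(n, t) = 46, q^n = 512, Hamming bound = 11, |C| = 10 ≤ bound (satisfied).

Step 1: Compute V_q(n, t) = Σ_{j=0}^2 C(n, j) (q−1)^j.
  j = 0: C(9,0)·(1)^0 = 1·1 = 1.
  j = 1: C(9,1)·(1)^1 = 9·1 = 9.
  j = 2: C(9,2)·(1)^2 = 36·1 = 36.
  V_q(n, t) = 1 + 9 + 36 = 46.
Step 2: q^n = 2^9 = 512.
Step 3: Hamming bound ⌊q^n / V_q(n,t)⌋ = ⌊512/46⌋ = 11.
Step 4: Compare |C| = 10 to 11: satisfied.
The claimed |C| lies below the Hamming bound.


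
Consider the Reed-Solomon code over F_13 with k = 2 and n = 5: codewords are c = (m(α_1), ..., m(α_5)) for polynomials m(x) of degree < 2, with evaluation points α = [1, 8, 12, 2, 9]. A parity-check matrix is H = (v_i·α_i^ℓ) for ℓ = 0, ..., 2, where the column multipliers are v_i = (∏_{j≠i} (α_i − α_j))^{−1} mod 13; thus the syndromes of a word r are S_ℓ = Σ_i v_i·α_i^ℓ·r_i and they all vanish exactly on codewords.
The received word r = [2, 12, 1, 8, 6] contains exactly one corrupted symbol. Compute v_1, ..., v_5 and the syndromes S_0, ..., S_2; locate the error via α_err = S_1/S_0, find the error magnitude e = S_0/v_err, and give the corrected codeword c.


S = (10, 7, 1), error at position 4, error magnitude e = 12, c = [2, 12, 1, 9, 6].

Step 1: column multipliers v_i = (∏_{j≠i}(α_i − α_j))^{−1} mod 13.
  i = 1 (α = 1): (1−8)(1−12)(1−2)(1−9) = (−7)·(−11)·(−1)·(−8) = 616 ≡ 5, so v_1 = 5^{−1} = 8 (mod 13).
  i = 2 (α = 8): (8−1)(8−12)(8−2)(8−9) = 7·(−4)·6·(−1) = 168 ≡ 12, so v_2 = 12^{−1} = 12 (mod 13).
  i = 3 (α = 12): (12−1)(12−8)(12−2)(12−9) = 11·4·10·3 = 1320 ≡ 7, so v_3 = 7^{−1} = 2 (mod 13).
  i = 4 (α = 2): (2−1)(2−8)(2−12)(2−9) = 1·(−6)·(−10)·(−7) = −420 ≡ 9, so v_4 = 9^{−1} = 3 (mod 13).
  i = 5 (α = 9): (9−1)(9−8)(9−12)(9−2) = 8·1·(−3)·7 = −168 ≡ 1, so v_5 = 1^{−1} = 1 (mod 13).
  v = [8, 12, 2, 3, 1].
Step 2: syndromes of r = [2, 12, 1, 8, 6] (all sums mod 13).
  S_0 = Σ v_i r_i = 8·2 + 12·12 + 2·1 + 3·8 + 1·6 = 192 ≡ 10.
  S_1 = Σ v_i α_i r_i = 8·1·2 + 12·8·12 + 2·12·1 + 3·2·8 + 1·9·6 = 1294 ≡ 7.
  α_i^2 mod 13 = [1, 12, 1, 4, 3].
  S_2 = Σ v_i α_i^2 r_i = 8·1·2 + 12·12·12 + 2·1·1 + 3·4·8 + 1·3·6 = 1860 ≡ 1.
  S = (10, 7, 1) ≠ 0, so r is not a codeword (an error is present).
Step 3: locate the error. For a single error e at position i, S_ℓ = v_i·e·α_i^ℓ, so α_err = S_1/S_0.
  S_0^{−1} = 10^{−1} = 4 (mod 13), so α_err = 7·4 = 28 ≡ 2 = α_4. Error position i = 4.
  Consistency check: S_2/S_1 = 1·2 = 2 ≡ 2 = α_err ✓ (single-error assumption holds).
Step 4: error magnitude e = S_0/v_4 = S_0·∏_{j≠4}(α_4 − α_j) = 10·9 = 90 ≡ 12 (mod 13).
Step 5: correct position 4: c_4 = r_4 − e = 8 − 12 ≡ 9 (mod 13). Hence c = [2, 12, 1, 9, 6].
  Check: interpolating c through the α_i gives m(x) = 8 + 7·x (degree < 2) with m(α_i) = c_i for every i, so c is indeed a codeword.


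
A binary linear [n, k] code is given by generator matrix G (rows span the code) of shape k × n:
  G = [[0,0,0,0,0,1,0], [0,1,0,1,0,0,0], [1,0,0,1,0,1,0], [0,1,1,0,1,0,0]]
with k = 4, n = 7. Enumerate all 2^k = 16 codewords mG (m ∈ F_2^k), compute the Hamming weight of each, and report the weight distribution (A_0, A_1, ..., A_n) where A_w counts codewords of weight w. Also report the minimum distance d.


Weight distribution: A_0 = 1, A_1 = 1, A_2 = 3, A_3 = 6, A_4 = 3, A_5 = 1, A_6 = 1. Minimum distance d = 1.

Enumerate all 2^4 = 16 messages m ∈ F_2^4.
For each, compute codeword c = mG in F_2^7, then tally its weight.
  m = 0000 → c = 0000000, weight = 0.
  m = 1000 → c = 0000010, weight = 1.
  m = 0100 → c = 0101000, weight = 2.
  m = 1100 → c = 0101010, weight = 3.
  m = 0010 → c = 1001010, weight = 3.
  m = 1010 → c = 1001000, weight = 2.
  m = 0110 → c = 1100010, weight = 3.
  m = 1110 → c = 1100000, weight = 2.
  m = 0001 → c = 0110100, weight = 3.
  m = 1001 → c = 0110110, weight = 4.
  m = 0101 → c = 0011100, weight = 3.
  m = 1101 → c = 0011110, weight = 4.
  m = 0011 → c = 1111110, weight = 6.
  m = 1011 → c = 1111100, weight = 5.
  m = 0111 → c = 1010110, weight = 4.
  m = 1111 → c = 1010100, weight = 3.
Tally weights:
  weight 0: 1 codewords.
  weight 1: 1 codewords.
  weight 2: 3 codewords.
  weight 3: 6 codewords.
  weight 4: 3 codewords.
  weight 5: 1 codewords.
  weight 6: 1 codewords.
Minimum distance d = smallest w > 0 with A_w > 0 = 1.
Sanity: Σ A_w = 16 = 2^4 = 16 ✓.


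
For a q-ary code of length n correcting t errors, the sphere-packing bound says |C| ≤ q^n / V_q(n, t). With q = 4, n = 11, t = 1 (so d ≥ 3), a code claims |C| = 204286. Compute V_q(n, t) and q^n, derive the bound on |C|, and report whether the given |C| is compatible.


V_q(n, t) = 34, q^n = 4194304, Hamming bound = 123361, |C| = 204286 > bound (violated).

Step 1: Compute V_q(n, t) = Σ_{j=0}^1 C(n, j) (q−1)^j.
  j = 0: C(11,0)·(3)^0 = 1·1 = 1.
  j = 1: C(11,1)·(3)^1 = 11·3 = 33.
  V_q(n, t) = 1 + 33 = 34.
Step 2: q^n = 4^11 = 4194304.
Step 3: Hamming bound ⌊q^n / V_q(n,t)⌋ = ⌊4194304/34⌋ = 123361.
Step 4: Compare |C| = 204286 to 123361: violated.
The claimed |C| lies above the Hamming bound, so no 4-ary code of length 11 with d ≥ 3 can have 204286 codewords.


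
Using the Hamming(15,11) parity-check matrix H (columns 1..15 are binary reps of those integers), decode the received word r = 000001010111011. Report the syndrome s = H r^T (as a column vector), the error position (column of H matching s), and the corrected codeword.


s = (0, 0, 1, 0)^T, error position = 2, corrected codeword c = 010001010111011

Compute s = H r^T mod 2 one row at a time:
  s_1 = 1 + 0 + 1 + 1 + 1 + 0 + 1 + 1 = 6 ≡ 0 (mod 2).
  s_2 = 0 + 0 + 1 + 0 + 1 + 0 + 1 + 1 = 4 ≡ 0 (mod 2).
  s_3 = 0 + 0 + 1 + 0 + 1 + 1 + 1 + 1 = 5 ≡ 1 (mod 2).
  s_4 = 0 + 0 + 0 + 0 + 0 + 1 + 0 + 1 = 2 ≡ 0 (mod 2).
s = (0, 0, 1, 0)^T — this equals column 2 of H (binary 0010), so error is at position 2.
Correct: flip bit 2 of r = 000001010111011 to get c = 010001010111011.


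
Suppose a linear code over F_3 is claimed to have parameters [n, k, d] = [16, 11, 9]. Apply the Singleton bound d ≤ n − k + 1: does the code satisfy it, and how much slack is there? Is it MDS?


Singleton RHS = n − k + 1 = 6, slack = -3, bound violated (no such code; not MDS).

Singleton bound: d ≤ n − k + 1.
Here n = 16, k = 11, so n − k + 1 = 6.
Given d = 9, check d ≤ 6: NO.
Slack = (n − k + 1) − d = -3.
The slack is negative: d = 9 exceeds n − k + 1 = 6 by 3, so the Singleton bound is violated and no linear [16, 11, 9]_3 code can exist. In particular it is not MDS (MDS requires d = n − k + 1 exactly).
Description: the claimed parameters are [16, 11, 9]_3; such a code would be impossible (violates the Singleton bound).


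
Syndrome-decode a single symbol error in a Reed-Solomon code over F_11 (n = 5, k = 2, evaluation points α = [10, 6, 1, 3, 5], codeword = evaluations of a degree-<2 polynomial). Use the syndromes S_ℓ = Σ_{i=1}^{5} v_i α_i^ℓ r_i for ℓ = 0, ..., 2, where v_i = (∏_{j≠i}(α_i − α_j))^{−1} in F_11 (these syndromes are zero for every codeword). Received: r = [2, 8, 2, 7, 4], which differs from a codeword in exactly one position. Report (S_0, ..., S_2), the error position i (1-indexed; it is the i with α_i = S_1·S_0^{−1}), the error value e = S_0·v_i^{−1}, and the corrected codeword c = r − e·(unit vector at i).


S = (10, 10, 10), error at position 3, error magnitude e = 3, c = [2, 8, 10, 7, 4].

Step 1: column multipliers v_i = (∏_{j≠i}(α_i − α_j))^{−1} mod 11.
  i = 1 (α = 10): (10−6)(10−1)(10−3)(10−5) = 4·9·7·5 = 1260 ≡ 6, so v_1 = 6^{−1} = 2 (mod 11).
  i = 2 (α = 6): (6−10)(6−1)(6−3)(6−5) = (−4)·5·3·1 = −60 ≡ 6, so v_2 = 6^{−1} = 2 (mod 11).
  i = 3 (α = 1): (1−10)(1−6)(1−3)(1−5) = (−9)·(−5)·(−2)·(−4) = 360 ≡ 8, so v_3 = 8^{−1} = 7 (mod 11).
  i = 4 (α = 3): (3−10)(3−6)(3−1)(3−5) = (−7)·(−3)·2·(−2) = −84 ≡ 4, so v_4 = 4^{−1} = 3 (mod 11).
  i = 5 (α = 5): (5−10)(5−6)(5−1)(5−3) = (−5)·(−1)·4·2 = 40 ≡ 7, so v_5 = 7^{−1} = 8 (mod 11).
  v = [2, 2, 7, 3, 8].
Step 2: syndromes of r = [2, 8, 2, 7, 4] (all sums mod 11).
  S_0 = Σ v_i r_i = 2·2 + 2·8 + 7·2 + 3·7 + 8·4 = 87 ≡ 10.
  S_1 = Σ v_i α_i r_i = 2·10·2 + 2·6·8 + 7·1·2 + 3·3·7 + 8·5·4 = 373 ≡ 10.
  α_i^2 mod 11 = [1, 3, 1, 9, 3].
  S_2 = Σ v_i α_i^2 r_i = 2·1·2 + 2·3·8 + 7·1·2 + 3·9·7 + 8·3·4 = 351 ≡ 10.
  S = (10, 10, 10) ≠ 0, so r is not a codeword (an error is present).
Step 3: locate the error. For a single error e at position i, S_ℓ = v_i·e·α_i^ℓ, so α_err = S_1/S_0.
  S_0^{−1} = 10^{−1} = 10 (mod 11), so α_err = 10·10 = 100 ≡ 1 = α_3. Error position i = 3.
  Consistency check: S_2/S_1 = 10·10 = 100 ≡ 1 = α_err ✓ (single-error assumption holds).
Step 4: error magnitude e = S_0/v_3 = S_0·∏_{j≠3}(α_3 − α_j) = 10·8 = 80 ≡ 3 (mod 11).
Step 5: correct position 3: c_3 = r_3 − e = 2 − 3 ≡ 10 (mod 11). Hence c = [2, 8, 10, 7, 4].
  Check: interpolating c through the α_i gives m(x) = 6 + 4·x (degree < 2) with m(α_i) = c_i for every i, so c is indeed a codeword.
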